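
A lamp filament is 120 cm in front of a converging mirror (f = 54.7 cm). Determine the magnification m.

1/d_i = 1/f − 1/d_o = 1/(54.70) − 1/(120) = 0.009948, so d_i = 100.5 cm.
m = −d_i/d_o = −(100.5)/(120) = -0.838.
The image is real, inverted and reduced, in front of the mirror.

m = -0.838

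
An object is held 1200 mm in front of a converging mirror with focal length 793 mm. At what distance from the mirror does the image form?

Mirror equation: 1/d_i = 1/f − 1/d_o = 1/(793.0) − 1/(1200) = 0.001261 − 0.0008333 = 0.0004277, so d_i = 2340 mm.
The image is real, inverted and enlarged, in front of the mirror.

2340 mm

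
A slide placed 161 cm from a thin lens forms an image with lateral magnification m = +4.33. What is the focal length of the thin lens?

f = 209 cm (converging)

m = −d_i/d_o ⇒ d_i = −m·d_o = −(+4.33)·(161) = -697.1 cm.
1/f = 1/d_o + 1/d_i = 1/(161) + 1/(-697.1) = 0.004777, so f = 209 cm.
Since f is positive, the thin lens is converging.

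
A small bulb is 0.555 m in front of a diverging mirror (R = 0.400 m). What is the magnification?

m = +0.265

f = R/2 = 0.400/2 = 0.2000 m; for a diverging mirror, f = -0.2000 m.
1/d_i = 1/f − 1/d_o = 1/(-0.2000) − 1/(0.555) = -6.802, so d_i = -0.1470 m.
m = −d_i/d_o = −(-0.1470)/(0.555) = +0.265.
The image is virtual, upright and reduced, behind the mirror.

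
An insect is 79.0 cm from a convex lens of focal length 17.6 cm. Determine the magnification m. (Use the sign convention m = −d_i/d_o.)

m = -0.287

1/d_i = 1/f − 1/d_o = 1/(17.60) − 1/(79.0) = 0.04416, so d_i = 22.64 cm.
m = −d_i/d_o = −(22.64)/(79.0) = -0.287.
The image is real, inverted and reduced, on the far side of the lens.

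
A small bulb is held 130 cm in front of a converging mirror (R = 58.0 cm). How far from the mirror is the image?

37.3 cm

f = R/2 = 58.0/2 = 29.00 cm.
Mirror equation: 1/q = 1/f − 1/p = 1/(29.00) − 1/(130) = 0.03448 − 0.007692 = 0.02679, so q = 37.3 cm.
The image is real, inverted and reduced, in front of the mirror.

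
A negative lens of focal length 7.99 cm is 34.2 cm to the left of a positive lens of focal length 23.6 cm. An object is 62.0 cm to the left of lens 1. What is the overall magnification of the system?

m = -0.152

f₁ = −7.99 cm (diverging).
Lens 1: 1/d_i1 = 1/(-7.99) − 1/(62.0) = -0.1413, so d_i1 = -7.078 cm; m₁ = −d_i1/d_o1 = +0.1142.
d_o2 = 34.2 − (-7.078) = 41.28 cm.
Lens 2: 1/d_i2 = 1/(23.6) − 1/(41.28) = 0.01815, so d_i2 = 55.10 cm; m₂ = −d_i2/d_o2 = -1.335.
m = m₁·m₂ = (+0.1142)(-1.335) = -0.152.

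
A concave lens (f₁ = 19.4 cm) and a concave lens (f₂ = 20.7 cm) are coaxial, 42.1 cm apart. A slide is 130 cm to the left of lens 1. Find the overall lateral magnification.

m = +0.0337

f₁ = −19.4 cm (diverging).
Lens 1: 1/d_i1 = 1/(-19.4) − 1/(130) = -0.05924, so d_i1 = -16.88 cm; m₁ = −d_i1/d_o1 = +0.1298.
d_o2 = 42.1 − (-16.88) = 58.98 cm.
f₂ = −20.7 cm (diverging).
Lens 2: 1/d_i2 = 1/(-20.7) − 1/(58.98) = -0.06526, so d_i2 = -15.32 cm; m₂ = −d_i2/d_o2 = +0.2598.
m = m₁·m₂ = (+0.1298)(+0.2598) = +0.0337.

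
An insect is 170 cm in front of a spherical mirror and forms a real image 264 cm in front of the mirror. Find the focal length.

f = 103 cm (concave)

Real image ⇒ d_i = +264 cm.
1/f = 1/d_o + 1/d_i = 1/(170) + 1/(264) = 0.009670, so f = 103 cm.
Since f is positive, the spherical mirror is concave.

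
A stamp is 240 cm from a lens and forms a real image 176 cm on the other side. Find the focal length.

f = 102 cm (converging)

Real image ⇒ d_i = +176 cm.
1/f = 1/d_o + 1/d_i = 1/(240) + 1/(176) = 0.009848, so f = 102 cm.
Since f is positive, the lens is converging.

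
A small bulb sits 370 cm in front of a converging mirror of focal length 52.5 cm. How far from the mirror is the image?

Mirror equation: 1/s_i = 1/f − 1/s_o = 1/(52.50) − 1/(370) = 0.01905 − 0.002703 = 0.01634, so s_i = 61.2 cm.
The image is real, inverted and reduced, in front of the mirror.

61.2 cm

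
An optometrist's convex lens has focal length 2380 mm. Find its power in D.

f = 238 cm = 2.38 m.
P = 1/f = 1/(2.38 m) = +0.420 D.

P = +0.420 D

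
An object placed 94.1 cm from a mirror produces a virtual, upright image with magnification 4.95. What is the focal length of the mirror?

f = 118 cm (concave)

m = −d_i/d_o ⇒ d_i = −m·d_o = −(+4.95)·(94.1) = -465.8 cm.
1/f = 1/d_o + 1/d_i = 1/(94.1) + 1/(-465.8) = 0.008480, so f = 118 cm.
Since f is positive, the mirror is concave.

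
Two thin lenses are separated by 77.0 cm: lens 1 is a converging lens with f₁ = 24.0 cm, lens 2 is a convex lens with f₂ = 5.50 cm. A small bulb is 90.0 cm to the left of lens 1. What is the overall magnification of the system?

Lens 1: 1/d_i1 = 1/(24.0) − 1/(90.0) = 0.03056, so d_i1 = 32.73 cm; m₁ = −d_i1/d_o1 = -0.3637.
d_o2 = 77.0 − (32.73) = 44.27 cm.
Lens 2: 1/d_i2 = 1/(5.50) − 1/(44.27) = 0.1592, so d_i2 = 6.280 cm; m₂ = −d_i2/d_o2 = -0.1419.
m = m₁·m₂ = (-0.3637)(-0.1419) = +0.0516.

m = +0.0516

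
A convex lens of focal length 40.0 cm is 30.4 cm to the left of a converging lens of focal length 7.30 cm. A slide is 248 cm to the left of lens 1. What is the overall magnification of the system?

Lens 1: 1/d_i1 = 1/(40.0) − 1/(248) = 0.02097, so d_i1 = 47.69 cm; m₁ = −d_i1/d_o1 = -0.1923.
d_o2 = 30.4 − (47.69) = -17.29 cm (virtual object).
Lens 2: 1/d_i2 = 1/(7.30) − 1/(-17.29) = 0.1948, so d_i2 = 5.133 cm; m₂ = −d_i2/d_o2 = +0.2969.
m = m₁·m₂ = (-0.1923)(+0.2969) = -0.0571.

m = -0.0571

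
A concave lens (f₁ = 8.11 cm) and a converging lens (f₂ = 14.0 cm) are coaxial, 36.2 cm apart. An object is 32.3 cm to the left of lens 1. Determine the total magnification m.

f₁ = −8.11 cm (diverging).
Lens 1: 1/d_i1 = 1/(-8.11) − 1/(32.3) = -0.1543, so d_i1 = -6.482 cm; m₁ = −d_i1/d_o1 = +0.2007.
d_o2 = 36.2 − (-6.482) = 42.68 cm.
Lens 2: 1/d_i2 = 1/(14.0) − 1/(42.68) = 0.04800, so d_i2 = 20.83 cm; m₂ = −d_i2/d_o2 = -0.4881.
m = m₁·m₂ = (+0.2007)(-0.4881) = -0.0980.

m = -0.0980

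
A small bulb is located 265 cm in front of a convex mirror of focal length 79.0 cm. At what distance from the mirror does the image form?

60.9 cm

For a convex mirror, f = -79.0 cm.
Mirror equation: 1/d_i = 1/f − 1/d_o = 1/(-79.00) − 1/(265) = -0.01266 − 0.003774 = -0.01643, so d_i = -60.9 cm.
The image is virtual, upright and reduced, behind the mirror.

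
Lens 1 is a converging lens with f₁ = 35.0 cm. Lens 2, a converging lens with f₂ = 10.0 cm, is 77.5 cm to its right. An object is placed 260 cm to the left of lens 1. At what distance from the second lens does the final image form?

13.7 cm

Lens 1: 1/d_i1 = 1/f₁ − 1/d_o1 = 1/(35.0) − 1/(260) = 0.02473, so d_i1 = 40.44 cm.
The intermediate image is 40.44 cm to the right of lens 1, which is 77.5 − (40.44) = 37.06 cm to the left of lens 2, so d_o2 = +37.06 cm.
Lens 2: 1/d_i2 = 1/f₂ − 1/d_o2 = 1/(10.0) − 1/(37.06) = 0.07302, so d_i2 = 13.7 cm.
The final image is real, 13.7 cm to the right of lens 2 (overall magnification ≈ 0.057).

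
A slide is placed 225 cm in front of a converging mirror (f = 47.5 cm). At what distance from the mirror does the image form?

Mirror equation: 1/v = 1/f − 1/u = 1/(47.50) − 1/(225) = 0.02105 − 0.004444 = 0.01661, so v = 60.2 cm.
The image is real, inverted and reduced, in front of the mirror.

60.2 cm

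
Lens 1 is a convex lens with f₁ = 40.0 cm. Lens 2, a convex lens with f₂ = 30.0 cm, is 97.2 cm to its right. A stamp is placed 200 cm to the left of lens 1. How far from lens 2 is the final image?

Lens 1: 1/d_i1 = 1/f₁ − 1/d_o1 = 1/(40.0) − 1/(200) = 0.02000, so d_i1 = 50.00 cm.
The intermediate image is 50.00 cm to the right of lens 1, which is 97.2 − (50.00) = 47.20 cm to the left of lens 2, so d_o2 = +47.20 cm.
Lens 2: 1/d_i2 = 1/f₂ − 1/d_o2 = 1/(30.0) − 1/(47.20) = 0.01215, so d_i2 = 82.3 cm.
The final image is real, 82.3 cm to the right of lens 2 (overall magnification ≈ 0.44).

82.3 cm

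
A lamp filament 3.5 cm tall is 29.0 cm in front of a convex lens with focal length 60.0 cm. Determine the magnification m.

1/d_i = 1/f − 1/d_o = 1/(60.00) − 1/(29.0) = -0.01782, so d_i = -56.13 cm.
m = −d_i/d_o = −(-56.13)/(29.0) = +1.94.
The image is virtual, upright and enlarged, on the same side as the object.

m = +1.94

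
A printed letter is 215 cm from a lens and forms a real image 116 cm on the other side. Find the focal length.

Real image ⇒ d_i = +116 cm.
1/f = 1/d_o + 1/d_i = 1/(215) + 1/(116) = 0.01327, so f = 75.3 cm.
Since f is positive, the lens is converging.

f = 75.3 cm (converging)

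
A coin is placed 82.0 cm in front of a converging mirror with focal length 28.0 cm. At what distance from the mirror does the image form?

Mirror equation: 1/s_i = 1/f − 1/s_o = 1/(28.00) − 1/(82.0) = 0.03571 − 0.01220 = 0.02352, so s_i = 42.5 cm.
The image is real, inverted and reduced, in front of the mirror.

42.5 cm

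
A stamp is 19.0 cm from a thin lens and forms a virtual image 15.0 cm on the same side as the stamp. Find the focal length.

Virtual image ⇒ d_i = −15.0 cm.
1/f = 1/d_o + 1/d_i = 1/(19.0) + 1/(-15.0) = -0.01404, so f = -71.2 cm.
Since f is negative, the thin lens is diverging.

f = -71.2 cm (diverging)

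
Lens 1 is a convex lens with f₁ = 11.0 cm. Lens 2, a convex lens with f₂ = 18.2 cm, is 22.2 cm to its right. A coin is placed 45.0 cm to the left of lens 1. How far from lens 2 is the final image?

13.2 cm

Lens 1: 1/d_i1 = 1/f₁ − 1/d_o1 = 1/(11.0) − 1/(45.0) = 0.06869, so d_i1 = 14.56 cm.
The intermediate image is 14.56 cm to the right of lens 1, which is 22.2 − (14.56) = 7.640 cm to the left of lens 2, so d_o2 = +7.640 cm.
Lens 2: 1/d_i2 = 1/f₂ − 1/d_o2 = 1/(18.2) − 1/(7.640) = -0.07594, so d_i2 = -13.2 cm.
The final image is virtual, 13.2 cm to the left of lens 2 (overall magnification ≈ -0.56).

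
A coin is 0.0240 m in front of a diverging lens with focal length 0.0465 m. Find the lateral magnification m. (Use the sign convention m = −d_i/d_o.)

For a diverging lens, f = -0.0465 m.
1/d_i = 1/f − 1/d_o = 1/(-0.04650) − 1/(0.0240) = -63.17, so d_i = -0.01583 m.
m = −d_i/d_o = −(-0.01583)/(0.0240) = +0.660.
The image is virtual, upright and reduced, on the same side as the object.

m = +0.660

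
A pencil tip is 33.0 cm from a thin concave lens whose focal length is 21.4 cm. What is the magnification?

m = +0.393

For a concave lens, f = -21.4 cm.
1/d_i = 1/f − 1/d_o = 1/(-21.40) − 1/(33.0) = -0.07703, so d_i = -12.98 cm.
m = −d_i/d_o = −(-12.98)/(33.0) = +0.393.
The image is virtual, upright and reduced, on the same side as the object.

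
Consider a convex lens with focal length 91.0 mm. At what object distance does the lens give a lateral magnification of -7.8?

m = −d_i/d_o ⇒ d_i = −m·d_o.
1/f = 1/d_o + 1/d_i = 1/d_o − 1/(m·d_o) = (1 − 1/m)/d_o, so d_o = f(1 − 1/m) = (91.00)(1 − 1/(-7.8)) = 103 mm.

103 mm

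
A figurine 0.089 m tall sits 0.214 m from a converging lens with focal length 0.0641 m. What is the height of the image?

1/d_i = 1/f − 1/d_o = 1/(0.06410) − 1/(0.214) = 10.93, so d_i = 0.09151 m.
m = −d_i/d_o = -0.4276.
|h_i| = |m|·h_o = 0.4276 × 0.089 = 0.0381 m. The image is real, inverted and reduced, on the far side of the lens.

0.0381 m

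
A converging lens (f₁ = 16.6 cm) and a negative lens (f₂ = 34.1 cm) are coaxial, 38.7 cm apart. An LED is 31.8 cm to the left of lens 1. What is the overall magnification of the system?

m = -0.978

Lens 1: 1/d_i1 = 1/(16.6) − 1/(31.8) = 0.02879, so d_i1 = 34.73 cm; m₁ = −d_i1/d_o1 = -1.092.
d_o2 = 38.7 − (34.73) = 3.970 cm.
f₂ = −34.1 cm (diverging).
Lens 2: 1/d_i2 = 1/(-34.1) − 1/(3.970) = -0.2812, so d_i2 = -3.556 cm; m₂ = −d_i2/d_o2 = +0.8957.
m = m₁·m₂ = (-1.092)(+0.8957) = -0.978.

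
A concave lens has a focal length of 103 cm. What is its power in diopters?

For a concave lens, f = −103 cm.
f = -103 cm = -1.03 m.
P = 1/f = 1/(-1.03 m) = -0.971 D.

P = -0.971 D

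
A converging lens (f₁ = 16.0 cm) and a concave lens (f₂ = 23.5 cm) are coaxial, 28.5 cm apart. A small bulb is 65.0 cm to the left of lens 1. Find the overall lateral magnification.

Lens 1: 1/d_i1 = 1/(16.0) − 1/(65.0) = 0.04712, so d_i1 = 21.22 cm; m₁ = −d_i1/d_o1 = -0.3265.
d_o2 = 28.5 − (21.22) = 7.280 cm.
f₂ = −23.5 cm (diverging).
Lens 2: 1/d_i2 = 1/(-23.5) − 1/(7.280) = -0.1799, so d_i2 = -5.558 cm; m₂ = −d_i2/d_o2 = +0.7635.
m = m₁·m₂ = (-0.3265)(+0.7635) = -0.249.

m = -0.249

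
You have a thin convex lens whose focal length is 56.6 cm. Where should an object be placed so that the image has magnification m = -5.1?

m = −d_i/d_o ⇒ d_i = −m·d_o.
1/f = 1/d_o + 1/d_i = 1/d_o − 1/(m·d_o) = (1 − 1/m)/d_o, so d_o = f(1 − 1/m) = (56.60)(1 − 1/(-5.1)) = 67.7 cm.

67.7 cm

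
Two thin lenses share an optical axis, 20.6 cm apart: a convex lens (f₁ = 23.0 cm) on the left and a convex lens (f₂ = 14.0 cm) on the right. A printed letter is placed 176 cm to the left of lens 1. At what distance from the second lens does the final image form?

Lens 1: 1/d_i1 = 1/f₁ − 1/d_o1 = 1/(23.0) − 1/(176) = 0.03780, so d_i1 = 26.46 cm.
The intermediate image is 26.46 cm to the right of lens 1, which lies 5.860 cm to the right of lens 2 — a virtual object — so d_o2 = −5.860 cm.
Lens 2: 1/d_i2 = 1/f₂ − 1/d_o2 = 1/(14.0) − 1/(-5.860) = 0.2421, so d_i2 = 4.13 cm.
The final image is real, 4.13 cm to the right of lens 2 (overall magnification ≈ -0.11).

4.13 cm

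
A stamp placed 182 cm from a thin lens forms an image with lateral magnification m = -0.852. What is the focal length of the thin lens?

m = −d_i/d_o ⇒ d_i = −m·d_o = −(-0.852)·(182) = 155.1 cm.
1/f = 1/d_o + 1/d_i = 1/(182) + 1/(155.1) = 0.01194, so f = 83.7 cm.
Since f is positive, the thin lens is converging.

f = 83.7 cm (converging)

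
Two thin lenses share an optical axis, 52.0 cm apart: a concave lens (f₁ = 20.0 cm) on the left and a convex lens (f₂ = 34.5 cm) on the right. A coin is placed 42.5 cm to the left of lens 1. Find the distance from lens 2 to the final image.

Lens 1 is diverging, so f₁ = −20.0 cm.
Lens 1: 1/d_i1 = 1/f₁ − 1/d_o1 = 1/(-20.0) − 1/(42.5) = -0.07353, so d_i1 = -13.60 cm.
The intermediate image is 13.60 cm to the left of lens 1 (virtual), which is 52.0 − (-13.60) = 65.60 cm to the left of lens 2, so d_o2 = +65.60 cm.
Lens 2: 1/d_i2 = 1/f₂ − 1/d_o2 = 1/(34.5) − 1/(65.60) = 0.01374, so d_i2 = 72.8 cm.
The final image is real, 72.8 cm to the right of lens 2 (overall magnification ≈ -0.35).

72.8 cm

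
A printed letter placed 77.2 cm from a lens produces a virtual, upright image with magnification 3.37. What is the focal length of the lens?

m = −d_i/d_o ⇒ d_i = −m·d_o = −(+3.37)·(77.2) = -260.2 cm.
1/f = 1/d_o + 1/d_i = 1/(77.2) + 1/(-260.2) = 0.009110, so f = 110 cm.
Since f is positive, the lens is converging.

f = 110 cm (converging)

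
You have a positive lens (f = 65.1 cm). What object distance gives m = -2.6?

m = −d_i/d_o ⇒ d_i = −m·d_o.
1/f = 1/d_o + 1/d_i = 1/d_o − 1/(m·d_o) = (1 − 1/m)/d_o, so d_o = f(1 − 1/m) = (65.10)(1 − 1/(-2.6)) = 90.1 cm.

90.1 cm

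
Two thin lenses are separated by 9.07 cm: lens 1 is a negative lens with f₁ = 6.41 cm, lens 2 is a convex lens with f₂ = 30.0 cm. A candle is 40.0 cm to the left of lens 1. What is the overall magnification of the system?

f₁ = −6.41 cm (diverging).
Lens 1: 1/d_i1 = 1/(-6.41) − 1/(40.0) = -0.1810, so d_i1 = -5.525 cm; m₁ = −d_i1/d_o1 = +0.1381.
d_o2 = 9.07 − (-5.525) = 14.60 cm.
Lens 2: 1/d_i2 = 1/(30.0) − 1/(14.60) = -0.03516, so d_i2 = -28.44 cm; m₂ = −d_i2/d_o2 = +1.948.
m = m₁·m₂ = (+0.1381)(+1.948) = +0.269.

m = +0.269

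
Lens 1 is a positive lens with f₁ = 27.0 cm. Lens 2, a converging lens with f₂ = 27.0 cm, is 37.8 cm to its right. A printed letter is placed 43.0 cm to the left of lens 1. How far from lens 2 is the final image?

Lens 1: 1/d_i1 = 1/f₁ − 1/d_o1 = 1/(27.0) − 1/(43.0) = 0.01378, so d_i1 = 72.56 cm.
The intermediate image is 72.56 cm to the right of lens 1, which lies 34.76 cm to the right of lens 2 — a virtual object — so d_o2 = −34.76 cm.
Lens 2: 1/d_i2 = 1/f₂ − 1/d_o2 = 1/(27.0) − 1/(-34.76) = 0.06581, so d_i2 = 15.2 cm.
The final image is real, 15.2 cm to the right of lens 2 (overall magnification ≈ -0.74).

15.2 cm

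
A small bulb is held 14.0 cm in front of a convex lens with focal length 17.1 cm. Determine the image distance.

Thin-lens equation: 1/q = 1/f − 1/p = 1/(17.10) − 1/(14.0) = 0.05848 − 0.07143 = -0.01295, so q = -77.2 cm.
The image is virtual, upright and enlarged, on the same side as the object.

77.2 cm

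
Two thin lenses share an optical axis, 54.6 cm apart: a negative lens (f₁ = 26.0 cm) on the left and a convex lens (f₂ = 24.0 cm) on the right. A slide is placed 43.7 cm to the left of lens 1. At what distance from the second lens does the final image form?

Lens 1 is diverging, so f₁ = −26.0 cm.
Lens 1: 1/d_i1 = 1/f₁ − 1/d_o1 = 1/(-26.0) − 1/(43.7) = -0.06134, so d_i1 = -16.30 cm.
The intermediate image is 16.30 cm to the left of lens 1 (virtual), which is 54.6 − (-16.30) = 70.90 cm to the left of lens 2, so d_o2 = +70.90 cm.
Lens 2: 1/d_i2 = 1/f₂ − 1/d_o2 = 1/(24.0) − 1/(70.90) = 0.02756, so d_i2 = 36.3 cm.
The final image is real, 36.3 cm to the right of lens 2 (overall magnification ≈ -0.19).

36.3 cm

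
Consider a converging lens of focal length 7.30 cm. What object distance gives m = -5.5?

m = −d_i/d_o ⇒ d_i = −m·d_o.
1/f = 1/d_o + 1/d_i = 1/d_o − 1/(m·d_o) = (1 − 1/m)/d_o, so d_o = f(1 − 1/m) = (7.300)(1 − 1/(-5.5)) = 8.63 cm.

8.63 cm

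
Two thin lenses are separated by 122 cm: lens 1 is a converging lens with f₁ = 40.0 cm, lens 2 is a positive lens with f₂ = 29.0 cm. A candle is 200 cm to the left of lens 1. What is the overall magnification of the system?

Lens 1: 1/d_i1 = 1/(40.0) − 1/(200) = 0.02000, so d_i1 = 50.00 cm; m₁ = −d_i1/d_o1 = -0.2500.
d_o2 = 122 − (50.00) = 72.00 cm.
Lens 2: 1/d_i2 = 1/(29.0) − 1/(72.00) = 0.02059, so d_i2 = 48.56 cm; m₂ = −d_i2/d_o2 = -0.6744.
m = m₁·m₂ = (-0.2500)(-0.6744) = +0.169.

m = +0.169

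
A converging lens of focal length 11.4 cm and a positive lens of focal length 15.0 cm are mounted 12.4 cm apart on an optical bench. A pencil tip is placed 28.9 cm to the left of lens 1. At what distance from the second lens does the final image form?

Lens 1: 1/d_i1 = 1/f₁ − 1/d_o1 = 1/(11.4) − 1/(28.9) = 0.05312, so d_i1 = 18.83 cm.
The intermediate image is 18.83 cm to the right of lens 1, which lies 6.430 cm to the right of lens 2 — a virtual object — so d_o2 = −6.430 cm.
Lens 2: 1/d_i2 = 1/f₂ − 1/d_o2 = 1/(15.0) − 1/(-6.430) = 0.2222, so d_i2 = 4.50 cm.
The final image is real, 4.50 cm to the right of lens 2 (overall magnification ≈ -0.46).

4.50 cm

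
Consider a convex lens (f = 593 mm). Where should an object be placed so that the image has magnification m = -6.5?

684 mm

m = −d_i/d_o ⇒ d_i = −m·d_o.
1/f = 1/d_o + 1/d_i = 1/d_o − 1/(m·d_o) = (1 − 1/m)/d_o, so d_o = f(1 − 1/m) = (593.0)(1 − 1/(-6.5)) = 684 mm.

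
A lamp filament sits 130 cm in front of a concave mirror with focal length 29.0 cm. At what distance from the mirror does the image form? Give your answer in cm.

Mirror equation: 1/v = 1/f − 1/u = 1/(29.00) − 1/(130) = 0.03448 − 0.007692 = 0.02679, so v = 37.3 cm.
The image is real, inverted and reduced, in front of the mirror.

37.3 cm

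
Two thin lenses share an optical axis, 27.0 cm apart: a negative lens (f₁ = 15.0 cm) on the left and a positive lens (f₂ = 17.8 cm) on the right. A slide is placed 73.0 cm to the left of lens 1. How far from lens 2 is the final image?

32.4 cm

Lens 1 is diverging, so f₁ = −15.0 cm.
Lens 1: 1/d_i1 = 1/f₁ − 1/d_o1 = 1/(-15.0) − 1/(73.0) = -0.08037, so d_i1 = -12.44 cm.
The intermediate image is 12.44 cm to the left of lens 1 (virtual), which is 27.0 − (-12.44) = 39.44 cm to the left of lens 2, so d_o2 = +39.44 cm.
Lens 2: 1/d_i2 = 1/f₂ − 1/d_o2 = 1/(17.8) − 1/(39.44) = 0.03082, so d_i2 = 32.4 cm.
The final image is real, 32.4 cm to the right of lens 2 (overall magnification ≈ -0.14).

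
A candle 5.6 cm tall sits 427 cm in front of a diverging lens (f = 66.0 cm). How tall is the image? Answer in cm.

0.750 cm

For a diverging lens, f = -66.0 cm.
1/d_i = 1/f − 1/d_o = 1/(-66.00) − 1/(427) = -0.01749, so d_i = -57.16 cm.
m = −d_i/d_o = +0.1339.
|h_i| = |m|·h_o = 0.1339 × 5.6 = 0.750 cm. The image is virtual, upright and reduced, on the same side as the object.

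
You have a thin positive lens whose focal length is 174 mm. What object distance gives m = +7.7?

151 mm

m = −d_i/d_o ⇒ d_i = −m·d_o.
1/f = 1/d_o + 1/d_i = 1/d_o − 1/(m·d_o) = (1 − 1/m)/d_o, so d_o = f(1 − 1/m) = (174.0)(1 − 1/(+7.7)) = 151 mm.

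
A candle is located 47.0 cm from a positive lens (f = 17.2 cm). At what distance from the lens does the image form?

Thin-lens equation: 1/s_i = 1/f − 1/s_o = 1/(17.20) − 1/(47.0) = 0.05814 − 0.02128 = 0.03686, so s_i = 27.1 cm.
The image is real, inverted and reduced, on the far side of the lens.

27.1 cm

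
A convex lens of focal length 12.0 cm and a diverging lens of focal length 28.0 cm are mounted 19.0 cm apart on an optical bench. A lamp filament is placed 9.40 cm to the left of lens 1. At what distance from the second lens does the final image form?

Lens 1: 1/d_i1 = 1/f₁ − 1/d_o1 = 1/(12.0) − 1/(9.40) = -0.02305, so d_i1 = -43.38 cm.
The intermediate image is 43.38 cm to the left of lens 1 (virtual), which is 19.0 − (-43.38) = 62.38 cm to the left of lens 2, so d_o2 = +62.38 cm.
Lens 2 is diverging, so f₂ = −28.0 cm.
Lens 2: 1/d_i2 = 1/f₂ − 1/d_o2 = 1/(-28.0) − 1/(62.38) = -0.05175, so d_i2 = -19.3 cm.
The final image is virtual, 19.3 cm to the left of lens 2 (overall magnification ≈ 1.4).

19.3 cm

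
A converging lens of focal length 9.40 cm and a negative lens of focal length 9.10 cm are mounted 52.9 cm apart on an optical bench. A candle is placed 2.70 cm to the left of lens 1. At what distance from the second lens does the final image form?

7.84 cm

Lens 1: 1/d_i1 = 1/f₁ − 1/d_o1 = 1/(9.40) − 1/(2.70) = -0.2640, so d_i1 = -3.788 cm.
The intermediate image is 3.788 cm to the left of lens 1 (virtual), which is 52.9 − (-3.788) = 56.69 cm to the left of lens 2, so d_o2 = +56.69 cm.
Lens 2 is diverging, so f₂ = −9.10 cm.
Lens 2: 1/d_i2 = 1/f₂ − 1/d_o2 = 1/(-9.10) − 1/(56.69) = -0.1275, so d_i2 = -7.84 cm.
The final image is virtual, 7.84 cm to the left of lens 2 (overall magnification ≈ 0.19).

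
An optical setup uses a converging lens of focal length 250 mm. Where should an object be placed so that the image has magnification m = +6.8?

213 mm

m = −d_i/d_o ⇒ d_i = −m·d_o.
1/f = 1/d_o + 1/d_i = 1/d_o − 1/(m·d_o) = (1 − 1/m)/d_o, so d_o = f(1 − 1/m) = (250.0)(1 − 1/(+6.8)) = 213 mm.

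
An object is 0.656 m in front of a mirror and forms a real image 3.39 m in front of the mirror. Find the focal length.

f = 0.550 m (concave)

Real image ⇒ d_i = +3.39 m.
1/f = 1/d_o + 1/d_i = 1/(0.656) + 1/(3.39) = 1.819, so f = 0.550 m.
Since f is positive, the mirror is concave.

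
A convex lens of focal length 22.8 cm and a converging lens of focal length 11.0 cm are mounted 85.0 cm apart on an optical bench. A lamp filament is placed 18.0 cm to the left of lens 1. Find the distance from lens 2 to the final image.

Lens 1: 1/d_i1 = 1/f₁ − 1/d_o1 = 1/(22.8) − 1/(18.0) = -0.01170, so d_i1 = -85.50 cm.
The intermediate image is 85.50 cm to the left of lens 1 (virtual), which is 85.0 − (-85.50) = 170.5 cm to the left of lens 2, so d_o2 = +170.5 cm.
Lens 2: 1/d_i2 = 1/f₂ − 1/d_o2 = 1/(11.0) − 1/(170.5) = 0.08504, so d_i2 = 11.8 cm.
The final image is real, 11.8 cm to the right of lens 2 (overall magnification ≈ -0.33).

11.8 cm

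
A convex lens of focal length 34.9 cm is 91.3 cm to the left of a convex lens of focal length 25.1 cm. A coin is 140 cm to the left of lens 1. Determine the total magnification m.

m = +0.423

Lens 1: 1/d_i1 = 1/(34.9) − 1/(140) = 0.02151, so d_i1 = 46.49 cm; m₁ = −d_i1/d_o1 = -0.3321.
d_o2 = 91.3 − (46.49) = 44.81 cm.
Lens 2: 1/d_i2 = 1/(25.1) − 1/(44.81) = 0.01752, so d_i2 = 57.06 cm; m₂ = −d_i2/d_o2 = -1.273.
m = m₁·m₂ = (-0.3321)(-1.273) = +0.423.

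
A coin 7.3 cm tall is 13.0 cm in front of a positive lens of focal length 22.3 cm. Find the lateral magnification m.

1/d_i = 1/f − 1/d_o = 1/(22.30) − 1/(13.0) = -0.03208, so d_i = -31.17 cm.
m = −d_i/d_o = −(-31.17)/(13.0) = +2.40.
The image is virtual, upright and enlarged, on the same side as the object.

m = +2.40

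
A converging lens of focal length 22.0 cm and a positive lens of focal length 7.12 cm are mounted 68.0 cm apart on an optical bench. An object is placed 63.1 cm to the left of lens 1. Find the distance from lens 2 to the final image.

8.99 cm

Lens 1: 1/d_i1 = 1/f₁ − 1/d_o1 = 1/(22.0) − 1/(63.1) = 0.02961, so d_i1 = 33.78 cm.
The intermediate image is 33.78 cm to the right of lens 1, which is 68.0 − (33.78) = 34.22 cm to the left of lens 2, so d_o2 = +34.22 cm.
Lens 2: 1/d_i2 = 1/f₂ − 1/d_o2 = 1/(7.12) − 1/(34.22) = 0.1112, so d_i2 = 8.99 cm.
The final image is real, 8.99 cm to the right of lens 2 (overall magnification ≈ 0.14).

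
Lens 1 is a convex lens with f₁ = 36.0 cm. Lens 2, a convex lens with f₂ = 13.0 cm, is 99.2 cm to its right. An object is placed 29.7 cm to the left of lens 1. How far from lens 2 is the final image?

13.7 cm

Lens 1: 1/d_i1 = 1/f₁ − 1/d_o1 = 1/(36.0) − 1/(29.7) = -0.005892, so d_i1 = -169.7 cm.
The intermediate image is 169.7 cm to the left of lens 1 (virtual), which is 99.2 − (-169.7) = 268.9 cm to the left of lens 2, so d_o2 = +268.9 cm.
Lens 2: 1/d_i2 = 1/f₂ − 1/d_o2 = 1/(13.0) − 1/(268.9) = 0.07320, so d_i2 = 13.7 cm.
The final image is real, 13.7 cm to the right of lens 2 (overall magnification ≈ -0.29).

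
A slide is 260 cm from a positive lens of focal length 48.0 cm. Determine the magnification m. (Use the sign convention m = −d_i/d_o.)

1/d_i = 1/f − 1/d_o = 1/(48.00) − 1/(260) = 0.01699, so d_i = 58.87 cm.
m = −d_i/d_o = −(58.87)/(260) = -0.226.
The image is real, inverted and reduced, on the far side of the lens.

m = -0.226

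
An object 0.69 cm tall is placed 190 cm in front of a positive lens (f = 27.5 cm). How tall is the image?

1/d_i = 1/f − 1/d_o = 1/(27.50) − 1/(190) = 0.03110, so d_i = 32.15 cm.
m = −d_i/d_o = -0.1692.
|h_i| = |m|·h_o = 0.1692 × 0.69 = 0.117 cm. The image is real, inverted and reduced, on the far side of the lens.

0.117 cm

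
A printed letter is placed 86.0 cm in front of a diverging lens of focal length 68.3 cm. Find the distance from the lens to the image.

38.1 cm

For a diverging lens, f = -68.3 cm.
Lens equation: 1/q = 1/f − 1/p = 1/(-68.30) − 1/(86.0) = -0.01464 − 0.01163 = -0.02627, so q = -38.1 cm.
The image is virtual, upright and reduced, on the same side as the object.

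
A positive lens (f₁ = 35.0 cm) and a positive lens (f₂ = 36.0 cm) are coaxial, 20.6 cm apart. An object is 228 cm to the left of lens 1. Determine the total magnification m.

m = -0.115

Lens 1: 1/d_i1 = 1/(35.0) − 1/(228) = 0.02419, so d_i1 = 41.35 cm; m₁ = −d_i1/d_o1 = -0.1814.
d_o2 = 20.6 − (41.35) = -20.75 cm (virtual object).
Lens 2: 1/d_i2 = 1/(36.0) − 1/(-20.75) = 0.07597, so d_i2 = 13.16 cm; m₂ = −d_i2/d_o2 = +0.6344.
m = m₁·m₂ = (-0.1814)(+0.6344) = -0.115.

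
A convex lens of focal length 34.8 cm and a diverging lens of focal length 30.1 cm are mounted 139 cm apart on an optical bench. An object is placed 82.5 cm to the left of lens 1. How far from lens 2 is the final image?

21.8 cm

Lens 1: 1/d_i1 = 1/f₁ − 1/d_o1 = 1/(34.8) − 1/(82.5) = 0.01661, so d_i1 = 60.19 cm.
The intermediate image is 60.19 cm to the right of lens 1, which is 139 − (60.19) = 78.81 cm to the left of lens 2, so d_o2 = +78.81 cm.
Lens 2 is diverging, so f₂ = −30.1 cm.
Lens 2: 1/d_i2 = 1/f₂ − 1/d_o2 = 1/(-30.1) − 1/(78.81) = -0.04591, so d_i2 = -21.8 cm.
The final image is virtual, 21.8 cm to the left of lens 2 (overall magnification ≈ -0.20).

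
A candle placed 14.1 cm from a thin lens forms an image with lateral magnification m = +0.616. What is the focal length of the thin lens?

m = −d_i/d_o ⇒ d_i = −m·d_o = −(+0.616)·(14.1) = -8.686 cm.
1/f = 1/d_o + 1/d_i = 1/(14.1) + 1/(-8.686) = -0.04421, so f = -22.6 cm.
Since f is negative, the thin lens is diverging.

f = -22.6 cm (diverging)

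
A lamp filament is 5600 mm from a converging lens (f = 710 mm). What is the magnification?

m = -0.145

1/d_i = 1/f − 1/d_o = 1/(710.0) − 1/(5600) = 0.001230, so d_i = 813.1 mm.
m = −d_i/d_o = −(813.1)/(5600) = -0.145.
The image is real, inverted and reduced, on the far side of the lens.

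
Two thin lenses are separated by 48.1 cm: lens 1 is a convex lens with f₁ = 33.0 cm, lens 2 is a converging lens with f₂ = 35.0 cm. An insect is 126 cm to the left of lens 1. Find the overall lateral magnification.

Lens 1: 1/d_i1 = 1/(33.0) − 1/(126) = 0.02237, so d_i1 = 44.71 cm; m₁ = −d_i1/d_o1 = -0.3548.
d_o2 = 48.1 − (44.71) = 3.390 cm.
Lens 2: 1/d_i2 = 1/(35.0) − 1/(3.390) = -0.2664, so d_i2 = -3.754 cm; m₂ = −d_i2/d_o2 = +1.107.
m = m₁·m₂ = (-0.3548)(+1.107) = -0.393.

m = -0.393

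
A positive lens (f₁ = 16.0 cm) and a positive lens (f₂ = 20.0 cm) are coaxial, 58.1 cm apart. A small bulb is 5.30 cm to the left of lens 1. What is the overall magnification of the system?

m = -0.650

Lens 1: 1/d_i1 = 1/(16.0) − 1/(5.30) = -0.1262, so d_i1 = -7.925 cm; m₁ = −d_i1/d_o1 = +1.495.
d_o2 = 58.1 − (-7.925) = 66.03 cm.
Lens 2: 1/d_i2 = 1/(20.0) − 1/(66.03) = 0.03486, so d_i2 = 28.69 cm; m₂ = −d_i2/d_o2 = -0.4345.
m = m₁·m₂ = (+1.495)(-0.4345) = -0.650.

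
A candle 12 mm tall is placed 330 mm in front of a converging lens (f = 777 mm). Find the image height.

1/d_i = 1/f − 1/d_o = 1/(777.0) − 1/(330) = -0.001743, so d_i = -573.6 mm.
m = −d_i/d_o = +1.738.
|h_i| = |m|·h_o = 1.738 × 12 = 20.9 mm. The image is virtual, upright and enlarged, on the same side as the object.

20.9 mm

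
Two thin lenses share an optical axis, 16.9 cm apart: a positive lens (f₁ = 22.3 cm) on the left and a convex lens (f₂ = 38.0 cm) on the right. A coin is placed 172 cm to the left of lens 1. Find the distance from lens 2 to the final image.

Lens 1: 1/d_i1 = 1/f₁ − 1/d_o1 = 1/(22.3) − 1/(172) = 0.03903, so d_i1 = 25.62 cm.
The intermediate image is 25.62 cm to the right of lens 1, which lies 8.720 cm to the right of lens 2 — a virtual object — so d_o2 = −8.720 cm.
Lens 2: 1/d_i2 = 1/f₂ − 1/d_o2 = 1/(38.0) − 1/(-8.720) = 0.1410, so d_i2 = 7.09 cm.
The final image is real, 7.09 cm to the right of lens 2 (overall magnification ≈ -0.12).

7.09 cm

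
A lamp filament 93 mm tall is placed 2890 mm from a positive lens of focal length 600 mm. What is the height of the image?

24.4 mm

1/d_i = 1/f − 1/d_o = 1/(600.0) − 1/(2890) = 0.001321, so d_i = 757.2 mm.
m = −d_i/d_o = -0.2620.
|h_i| = |m|·h_o = 0.2620 × 93 = 24.4 mm. The image is real, inverted and reduced, on the far side of the lens.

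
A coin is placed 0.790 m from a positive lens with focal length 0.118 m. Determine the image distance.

Lens equation: 1/s_i = 1/f − 1/s_o = 1/(0.1180) − 1/(0.790) = 8.475 − 1.266 = 7.209, so s_i = 0.139 m.
The image is real, inverted and reduced, on the far side of the lens.

0.139 m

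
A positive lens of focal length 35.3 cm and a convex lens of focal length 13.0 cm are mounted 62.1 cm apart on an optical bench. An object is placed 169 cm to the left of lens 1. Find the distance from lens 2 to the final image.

Lens 1: 1/d_i1 = 1/f₁ − 1/d_o1 = 1/(35.3) − 1/(169) = 0.02241, so d_i1 = 44.62 cm.
The intermediate image is 44.62 cm to the right of lens 1, which is 62.1 − (44.62) = 17.48 cm to the left of lens 2, so d_o2 = +17.48 cm.
Lens 2: 1/d_i2 = 1/f₂ − 1/d_o2 = 1/(13.0) − 1/(17.48) = 0.01971, so d_i2 = 50.7 cm.
The final image is real, 50.7 cm to the right of lens 2 (overall magnification ≈ 0.77).

50.7 cm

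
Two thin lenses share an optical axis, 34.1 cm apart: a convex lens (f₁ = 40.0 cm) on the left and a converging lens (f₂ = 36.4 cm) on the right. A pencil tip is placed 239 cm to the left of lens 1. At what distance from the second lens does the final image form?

10.1 cm

Lens 1: 1/d_i1 = 1/f₁ − 1/d_o1 = 1/(40.0) − 1/(239) = 0.02082, so d_i1 = 48.04 cm.
The intermediate image is 48.04 cm to the right of lens 1, which lies 13.94 cm to the right of lens 2 — a virtual object — so d_o2 = −13.94 cm.
Lens 2: 1/d_i2 = 1/f₂ − 1/d_o2 = 1/(36.4) − 1/(-13.94) = 0.09921, so d_i2 = 10.1 cm.
The final image is real, 10.1 cm to the right of lens 2 (overall magnification ≈ -0.15).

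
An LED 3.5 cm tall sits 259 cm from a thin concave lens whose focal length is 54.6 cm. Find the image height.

0.609 cm

For a concave lens, f = -54.6 cm.
1/d_i = 1/f − 1/d_o = 1/(-54.60) − 1/(259) = -0.02218, so d_i = -45.09 cm.
m = −d_i/d_o = +0.1741.
|h_i| = |m|·h_o = 0.1741 × 3.5 = 0.609 cm. The image is virtual, upright and reduced, on the same side as the object.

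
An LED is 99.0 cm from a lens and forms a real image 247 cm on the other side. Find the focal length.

Real image ⇒ d_i = +247 cm.
1/f = 1/d_o + 1/d_i = 1/(99.0) + 1/(247) = 0.01415, so f = 70.7 cm.
Since f is positive, the lens is converging.

f = 70.7 cm (converging)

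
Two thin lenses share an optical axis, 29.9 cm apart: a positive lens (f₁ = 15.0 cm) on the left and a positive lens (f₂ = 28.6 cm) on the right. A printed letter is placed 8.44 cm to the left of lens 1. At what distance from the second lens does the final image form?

68.3 cm

Lens 1: 1/d_i1 = 1/f₁ − 1/d_o1 = 1/(15.0) − 1/(8.44) = -0.05182, so d_i1 = -19.30 cm.
The intermediate image is 19.30 cm to the left of lens 1 (virtual), which is 29.9 − (-19.30) = 49.20 cm to the left of lens 2, so d_o2 = +49.20 cm.
Lens 2: 1/d_i2 = 1/f₂ − 1/d_o2 = 1/(28.6) − 1/(49.20) = 0.01464, so d_i2 = 68.3 cm.
The final image is real, 68.3 cm to the right of lens 2 (overall magnification ≈ -3.2).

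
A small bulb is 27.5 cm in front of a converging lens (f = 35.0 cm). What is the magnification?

1/d_i = 1/f − 1/d_o = 1/(35.00) − 1/(27.5) = -0.007792, so d_i = -128.3 cm.
m = −d_i/d_o = −(-128.3)/(27.5) = +4.67.
The image is virtual, upright and enlarged, on the same side as the object.

m = +4.67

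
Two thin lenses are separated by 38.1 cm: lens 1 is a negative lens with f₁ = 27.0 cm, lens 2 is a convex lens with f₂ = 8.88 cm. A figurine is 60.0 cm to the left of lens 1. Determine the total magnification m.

m = -0.0576

f₁ = −27.0 cm (diverging).
Lens 1: 1/d_i1 = 1/(-27.0) − 1/(60.0) = -0.05370, so d_i1 = -18.62 cm; m₁ = −d_i1/d_o1 = +0.3103.
d_o2 = 38.1 − (-18.62) = 56.72 cm.
Lens 2: 1/d_i2 = 1/(8.88) − 1/(56.72) = 0.09498, so d_i2 = 10.53 cm; m₂ = −d_i2/d_o2 = -0.1856.
m = m₁·m₂ = (+0.3103)(-0.1856) = -0.0576.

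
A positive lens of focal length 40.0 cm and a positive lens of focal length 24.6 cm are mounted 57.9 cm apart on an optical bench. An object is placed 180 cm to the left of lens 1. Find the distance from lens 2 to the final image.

8.78 cm

Lens 1: 1/d_i1 = 1/f₁ − 1/d_o1 = 1/(40.0) − 1/(180) = 0.01944, so d_i1 = 51.43 cm.
The intermediate image is 51.43 cm to the right of lens 1, which is 57.9 − (51.43) = 6.470 cm to the left of lens 2, so d_o2 = +6.470 cm.
Lens 2: 1/d_i2 = 1/f₂ − 1/d_o2 = 1/(24.6) − 1/(6.470) = -0.1139, so d_i2 = -8.78 cm.
The final image is virtual, 8.78 cm to the left of lens 2 (overall magnification ≈ -0.39).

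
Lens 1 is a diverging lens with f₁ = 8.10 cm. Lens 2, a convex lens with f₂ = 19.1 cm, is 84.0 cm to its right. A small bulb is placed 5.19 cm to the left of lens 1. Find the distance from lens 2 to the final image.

24.5 cm

Lens 1 is diverging, so f₁ = −8.10 cm.
Lens 1: 1/d_i1 = 1/f₁ − 1/d_o1 = 1/(-8.10) − 1/(5.19) = -0.3161, so d_i1 = -3.163 cm.
The intermediate image is 3.163 cm to the left of lens 1 (virtual), which is 84.0 − (-3.163) = 87.16 cm to the left of lens 2, so d_o2 = +87.16 cm.
Lens 2: 1/d_i2 = 1/f₂ − 1/d_o2 = 1/(19.1) − 1/(87.16) = 0.04088, so d_i2 = 24.5 cm.
The final image is real, 24.5 cm to the right of lens 2 (overall magnification ≈ -0.17).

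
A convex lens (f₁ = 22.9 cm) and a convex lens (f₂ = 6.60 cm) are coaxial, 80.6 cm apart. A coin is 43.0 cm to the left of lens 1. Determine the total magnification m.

Lens 1: 1/d_i1 = 1/(22.9) − 1/(43.0) = 0.02041, so d_i1 = 48.99 cm; m₁ = −d_i1/d_o1 = -1.139.
d_o2 = 80.6 − (48.99) = 31.61 cm.
Lens 2: 1/d_i2 = 1/(6.60) − 1/(31.61) = 0.1199, so d_i2 = 8.342 cm; m₂ = −d_i2/d_o2 = -0.2639.
m = m₁·m₂ = (-1.139)(-0.2639) = +0.301.

m = +0.301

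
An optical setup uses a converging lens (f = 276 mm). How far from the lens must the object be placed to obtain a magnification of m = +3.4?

m = −d_i/d_o ⇒ d_i = −m·d_o.
1/f = 1/d_o + 1/d_i = 1/d_o − 1/(m·d_o) = (1 − 1/m)/d_o, so d_o = f(1 − 1/m) = (276.0)(1 − 1/(+3.4)) = 195 mm.

195 mm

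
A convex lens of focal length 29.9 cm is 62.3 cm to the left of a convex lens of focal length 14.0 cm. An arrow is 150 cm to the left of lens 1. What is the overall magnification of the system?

Lens 1: 1/d_i1 = 1/(29.9) − 1/(150) = 0.02678, so d_i1 = 37.34 cm; m₁ = −d_i1/d_o1 = -0.2489.
d_o2 = 62.3 − (37.34) = 24.96 cm.
Lens 2: 1/d_i2 = 1/(14.0) − 1/(24.96) = 0.03136, so d_i2 = 31.88 cm; m₂ = −d_i2/d_o2 = -1.277.
m = m₁·m₂ = (-0.2489)(-1.277) = +0.318.

m = +0.318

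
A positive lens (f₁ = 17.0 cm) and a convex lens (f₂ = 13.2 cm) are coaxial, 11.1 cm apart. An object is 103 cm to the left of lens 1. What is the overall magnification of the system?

Lens 1: 1/d_i1 = 1/(17.0) − 1/(103) = 0.04911, so d_i1 = 20.36 cm; m₁ = −d_i1/d_o1 = -0.1977.
d_o2 = 11.1 − (20.36) = -9.260 cm (virtual object).
Lens 2: 1/d_i2 = 1/(13.2) − 1/(-9.260) = 0.1837, so d_i2 = 5.442 cm; m₂ = −d_i2/d_o2 = +0.5877.
m = m₁·m₂ = (-0.1977)(+0.5877) = -0.116.

m = -0.116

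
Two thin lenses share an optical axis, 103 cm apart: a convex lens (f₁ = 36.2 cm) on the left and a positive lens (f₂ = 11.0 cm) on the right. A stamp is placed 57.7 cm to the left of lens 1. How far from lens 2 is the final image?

12.5 cm

Lens 1: 1/d_i1 = 1/f₁ − 1/d_o1 = 1/(36.2) − 1/(57.7) = 0.01029, so d_i1 = 97.15 cm.
The intermediate image is 97.15 cm to the right of lens 1, which is 103 − (97.15) = 5.850 cm to the left of lens 2, so d_o2 = +5.850 cm.
Lens 2: 1/d_i2 = 1/f₂ − 1/d_o2 = 1/(11.0) − 1/(5.850) = -0.08003, so d_i2 = -12.5 cm.
The final image is virtual, 12.5 cm to the left of lens 2 (overall magnification ≈ -3.6).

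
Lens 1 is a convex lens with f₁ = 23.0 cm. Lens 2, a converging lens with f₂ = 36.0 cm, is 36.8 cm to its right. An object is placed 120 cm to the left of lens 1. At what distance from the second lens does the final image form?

Lens 1: 1/d_i1 = 1/f₁ − 1/d_o1 = 1/(23.0) − 1/(120) = 0.03514, so d_i1 = 28.45 cm.
The intermediate image is 28.45 cm to the right of lens 1, which is 36.8 − (28.45) = 8.350 cm to the left of lens 2, so d_o2 = +8.350 cm.
Lens 2: 1/d_i2 = 1/f₂ − 1/d_o2 = 1/(36.0) − 1/(8.350) = -0.09198, so d_i2 = -10.9 cm.
The final image is virtual, 10.9 cm to the left of lens 2 (overall magnification ≈ -0.31).

10.9 cm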